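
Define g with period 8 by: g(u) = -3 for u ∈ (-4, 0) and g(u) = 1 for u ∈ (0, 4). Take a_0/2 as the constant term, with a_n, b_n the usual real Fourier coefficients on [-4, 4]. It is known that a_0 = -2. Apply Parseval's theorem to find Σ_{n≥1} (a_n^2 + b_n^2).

Parseval: a_0^2/2 + Σ_{n≥1} (a_n^2+b_n^2) = 1/4 ∫_{-4}^{4} g(u)^2 du = 10.
Subtract a_0^2/2 = 2: Σ (a_n^2+b_n^2) = 8.

8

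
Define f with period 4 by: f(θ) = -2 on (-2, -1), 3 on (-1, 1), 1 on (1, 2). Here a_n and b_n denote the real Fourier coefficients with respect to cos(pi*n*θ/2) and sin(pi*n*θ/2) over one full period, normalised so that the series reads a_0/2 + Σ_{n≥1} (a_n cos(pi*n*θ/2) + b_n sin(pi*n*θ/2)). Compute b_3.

b_3 = 1/2 ∫_{-2}^{2} f(θ) sin(3*pi*θ/2) dθ.
Split the integral at the breakpoints.
Directly, an antiderivative of (-2) sin(3*pi*θ/2) is 4*cos(3*pi*θ/2)/(3*pi); evaluating from -2 to -1: ∫_{-2}^{-1} (-2) sin(3*pi*θ/2) dθ = (0) - (-4/(3*pi)) = 4/(3*pi).
Directly, an antiderivative of (3) sin(3*pi*θ/2) is -2*cos(3*pi*θ/2)/pi; evaluating from -1 to 1: ∫_{-1}^{1} (3) sin(3*pi*θ/2) dθ = (0) - (0) = 0.
Directly, an antiderivative of (1) sin(3*pi*θ/2) is -2*cos(3*pi*θ/2)/(3*pi); evaluating from 1 to 2: ∫_{1}^{2} (1) sin(3*pi*θ/2) dθ = (2/(3*pi)) - (0) = 2/(3*pi).
Summing the pieces and multiplying by (1/2) gives b_3 = 1/pi.

1/pi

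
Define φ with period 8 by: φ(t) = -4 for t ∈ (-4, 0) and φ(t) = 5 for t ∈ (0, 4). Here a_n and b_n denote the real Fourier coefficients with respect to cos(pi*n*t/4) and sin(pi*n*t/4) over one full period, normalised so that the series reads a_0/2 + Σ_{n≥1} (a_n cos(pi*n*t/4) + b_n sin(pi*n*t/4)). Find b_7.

b_7 = 1/4 ∫_{-4}^{4} φ(t) sin(7*pi*t/4) dt.
Split the integral at the breakpoints.
Directly, an antiderivative of (-4) sin(7*pi*t/4) is 16*cos(7*pi*t/4)/(7*pi); evaluating from -4 to 0: ∫_{-4}^{0} (-4) sin(7*pi*t/4) dt = (16/(7*pi)) - (-16/(7*pi)) = 32/(7*pi).
Directly, an antiderivative of (5) sin(7*pi*t/4) is -20*cos(7*pi*t/4)/(7*pi); evaluating from 0 to 4: ∫_{0}^{4} (5) sin(7*pi*t/4) dt = (20/(7*pi)) - (-20/(7*pi)) = 40/(7*pi).
Summing the pieces and multiplying by (1/4) gives b_7 = 18/(7*pi).

18/(7*pi)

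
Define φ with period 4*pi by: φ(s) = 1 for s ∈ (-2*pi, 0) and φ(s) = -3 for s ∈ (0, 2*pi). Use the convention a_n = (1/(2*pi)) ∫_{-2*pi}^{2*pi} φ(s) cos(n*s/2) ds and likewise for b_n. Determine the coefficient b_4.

0

b_4 = (1/(2*pi)) ∫_{-2*pi}^{2*pi} φ(s) sin(2*s) ds.
Split the integral at the breakpoints.
Directly, an antiderivative of (1) sin(2*s) is -cos(2*s)/2; evaluating from -2*pi to 0: ∫_{-2*pi}^{0} (1) sin(2*s) ds = (-1/2) - (-1/2) = 0.
Directly, an antiderivative of (-3) sin(2*s) is 3*cos(2*s)/2; evaluating from 0 to 2*pi: ∫_{0}^{2*pi} (-3) sin(2*s) ds = (3/2) - (3/2) = 0.
Summing the pieces and multiplying by (1/(2*pi)) gives b_4 = 0.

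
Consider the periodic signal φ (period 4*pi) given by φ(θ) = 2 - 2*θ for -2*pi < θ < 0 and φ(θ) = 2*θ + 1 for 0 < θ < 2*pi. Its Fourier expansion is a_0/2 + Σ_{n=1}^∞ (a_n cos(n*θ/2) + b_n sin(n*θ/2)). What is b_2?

0

b_2 = (1/(2*pi)) ∫_{-2*pi}^{2*pi} φ(θ) sin(θ) dθ.
Split the integral at the breakpoints.
Integrating by parts (boundary term plus one more integral), an antiderivative of (2 - 2*θ) sin(θ) is 2*θ*cos(θ) - 2*sin(θ) - 2*cos(θ); evaluating from -2*pi to 0: ∫_{-2*pi}^{0} (2 - 2*θ) sin(θ) dθ = (-2) - (-4*pi - 2) = 4*pi.
Integrating by parts (boundary term plus one more integral), an antiderivative of (2*θ + 1) sin(θ) is -2*θ*cos(θ) + 2*sin(θ) - cos(θ); evaluating from 0 to 2*pi: ∫_{0}^{2*pi} (2*θ + 1) sin(θ) dθ = (-4*pi - 1) - (-1) = -4*pi.
Summing the pieces and multiplying by (1/(2*pi)) gives b_2 = 0.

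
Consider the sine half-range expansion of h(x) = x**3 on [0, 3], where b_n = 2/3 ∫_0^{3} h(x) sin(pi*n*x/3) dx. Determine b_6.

b_6 = 2/3 ∫_0^{3} (x**3) sin(2*pi*x) dx.
Integrating by parts three times (tabular method), an antiderivative of (x**3) sin(2*pi*x) is -x**3*cos(2*pi*x)/(2*pi) + 3*x**2*sin(2*pi*x)/(4*pi**2) + 3*x*cos(2*pi*x)/(4*pi**3) - 3*sin(2*pi*x)/(8*pi**4); evaluating from 0 to 3: ∫_{0}^{3} (x**3) sin(2*pi*x) dx = (9*(1 - 6*pi**2)/(4*pi**3)) - (0) = 9*(1 - 6*pi**2)/(4*pi**3).
Hence b_6 = (2/3)·(9*(1 - 6*pi**2)/(4*pi**3)) = -9/pi + 3/(2*pi**3).

-9/pi + 3/(2*pi**3)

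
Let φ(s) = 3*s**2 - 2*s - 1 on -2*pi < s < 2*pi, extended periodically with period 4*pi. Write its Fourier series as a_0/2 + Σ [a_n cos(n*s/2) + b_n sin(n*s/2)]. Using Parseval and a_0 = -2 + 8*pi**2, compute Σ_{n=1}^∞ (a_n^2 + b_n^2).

32*pi**2*(5 + 12*pi**2)/15

Parseval: a_0^2/2 + Σ_{n≥1} (a_n^2+b_n^2) = (1/(2*pi)) ∫_{-2*pi}^{2*pi} φ(s)^2 ds = -16*pi**2/3 + 2 + 288*pi**4/5.
Subtract a_0^2/2 = 2*(1 - 4*pi**2)**2: Σ (a_n^2+b_n^2) = 32*pi**2*(5 + 12*pi**2)/15.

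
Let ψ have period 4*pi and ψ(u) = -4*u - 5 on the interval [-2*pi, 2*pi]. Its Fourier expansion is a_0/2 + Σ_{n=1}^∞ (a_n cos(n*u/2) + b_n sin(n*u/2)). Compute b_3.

b_3 = (1/(2*pi)) ∫_{-2*pi}^{2*pi} ψ(u) sin(3*u/2) du.
Integrating by parts (boundary term plus one more integral), an antiderivative of (-4*u - 5) sin(3*u/2) is 8*u*cos(3*u/2)/3 - 16*sin(3*u/2)/9 + 10*cos(3*u/2)/3; evaluating from -2*pi to 2*pi: ∫_{-2*pi}^{2*pi} (-4*u - 5) sin(3*u/2) du = (-16*pi/3 - 10/3) - (-10/3 + 16*pi/3) = -32*pi/3.
Hence b_3 = (1/(2*pi))·(-32*pi/3) = -16/3.

-16/3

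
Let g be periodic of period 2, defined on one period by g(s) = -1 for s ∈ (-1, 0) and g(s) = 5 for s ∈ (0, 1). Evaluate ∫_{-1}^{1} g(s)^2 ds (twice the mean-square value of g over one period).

26

∫_{-1}^{1} g(s)^2 ds = 26.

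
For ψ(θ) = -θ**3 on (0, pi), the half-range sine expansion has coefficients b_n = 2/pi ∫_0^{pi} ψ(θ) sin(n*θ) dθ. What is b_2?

b_2 = 2/pi ∫_0^{pi} (-θ**3) sin(2*θ) dθ.
Integrating by parts three times (tabular method), an antiderivative of (-θ**3) sin(2*θ) is θ**3*cos(2*θ)/2 - 3*θ**2*sin(2*θ)/4 - 3*θ*cos(2*θ)/4 + 3*sin(2*θ)/8; evaluating from 0 to pi: ∫_{0}^{pi} (-θ**3) sin(2*θ) dθ = (pi*(-3 + 2*pi**2)/4) - (0) = pi*(-3 + 2*pi**2)/4.
Hence b_2 = (2/pi)·(pi*(-3 + 2*pi**2)/4) = -3/2 + pi**2.

-3/2 + pi**2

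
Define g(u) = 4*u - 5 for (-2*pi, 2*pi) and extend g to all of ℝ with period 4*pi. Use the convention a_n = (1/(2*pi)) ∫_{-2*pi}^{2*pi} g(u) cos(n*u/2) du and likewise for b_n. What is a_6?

a_6 = (1/(2*pi)) ∫_{-2*pi}^{2*pi} g(u) cos(3*u) du.
Integrating by parts (boundary term plus one more integral), an antiderivative of (4*u - 5) cos(3*u) is 4*u*sin(3*u)/3 - 5*sin(3*u)/3 + 4*cos(3*u)/9; evaluating from -2*pi to 2*pi: ∫_{-2*pi}^{2*pi} (4*u - 5) cos(3*u) du = (4/9) - (4/9) = 0.
Hence a_6 = (1/(2*pi))·(0) = 0.

0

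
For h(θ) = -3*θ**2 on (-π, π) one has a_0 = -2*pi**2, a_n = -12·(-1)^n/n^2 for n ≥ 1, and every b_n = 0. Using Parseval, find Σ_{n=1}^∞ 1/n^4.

Parseval: a_0^2/2 + Σ a_n^2 = (1/π) ∫_{-π}^{π} h(θ)^2 dθ = 18*pi**4/5.
Subtract a_0^2/2 = 2*pi**4: Σ a_n^2 = 8*pi**4/5.
Since a_n^2 = 144/n^4, Σ 1/n^4 = pi**4/90.

pi**4/90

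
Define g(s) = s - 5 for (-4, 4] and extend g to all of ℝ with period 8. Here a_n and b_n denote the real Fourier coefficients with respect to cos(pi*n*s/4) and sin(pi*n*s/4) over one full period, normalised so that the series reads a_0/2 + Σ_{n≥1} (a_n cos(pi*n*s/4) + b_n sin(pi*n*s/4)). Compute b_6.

-4/(3*pi)

b_6 = 1/4 ∫_{-4}^{4} g(s) sin(3*pi*s/2) ds.
Integrating by parts (boundary term plus one more integral), an antiderivative of (s - 5) sin(3*pi*s/2) is -2*s*cos(3*pi*s/2)/(3*pi) + 4*sin(3*pi*s/2)/(9*pi**2) + 10*cos(3*pi*s/2)/(3*pi); evaluating from -4 to 4: ∫_{-4}^{4} (s - 5) sin(3*pi*s/2) ds = (2/(3*pi)) - (6/pi) = -16/(3*pi).
Hence b_6 = (1/4)·(-16/(3*pi)) = -4/(3*pi).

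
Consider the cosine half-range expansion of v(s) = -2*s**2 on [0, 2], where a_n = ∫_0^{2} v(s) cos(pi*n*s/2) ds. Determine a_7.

a_7 = ∫_0^{2} (-2*s**2) cos(7*pi*s/2) ds.
Integrating by parts twice (tabular method), an antiderivative of (-2*s**2) cos(7*pi*s/2) is -4*s**2*sin(7*pi*s/2)/(7*pi) - 16*s*cos(7*pi*s/2)/(49*pi**2) + 32*sin(7*pi*s/2)/(343*pi**3); evaluating from 0 to 2: ∫_{0}^{2} (-2*s**2) cos(7*pi*s/2) ds = (32/(49*pi**2)) - (0) = 32/(49*pi**2).
Hence a_7 = 32/(49*pi**2).

32/(49*pi**2)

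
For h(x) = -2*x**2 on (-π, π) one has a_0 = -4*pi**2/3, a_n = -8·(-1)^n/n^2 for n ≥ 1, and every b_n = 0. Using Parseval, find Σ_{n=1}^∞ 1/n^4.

Parseval: a_0^2/2 + Σ a_n^2 = (1/π) ∫_{-π}^{π} h(x)^2 dx = 8*pi**4/5.
Subtract a_0^2/2 = 8*pi**4/9: Σ a_n^2 = 32*pi**4/45.
Since a_n^2 = 64/n^4, Σ 1/n^4 = pi**4/90.

pi**4/90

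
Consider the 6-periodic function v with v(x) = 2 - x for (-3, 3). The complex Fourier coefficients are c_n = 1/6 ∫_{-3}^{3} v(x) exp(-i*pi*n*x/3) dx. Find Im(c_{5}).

Since v is real-valued, Im(c_{5}) = -1/6 ∫_{-3}^{3} v(x) sin(5*pi*x/3) dx = -b_{5}/2.
Integrating by parts (boundary term plus one more integral), an antiderivative of (2 - x) sin(5*pi*x/3) is 3*x*cos(5*pi*x/3)/(5*pi) - 9*sin(5*pi*x/3)/(25*pi**2) - 6*cos(5*pi*x/3)/(5*pi); evaluating from -3 to 3: ∫_{-3}^{3} (2 - x) sin(5*pi*x/3) dx = (-3/(5*pi)) - (3/pi) = -18/(5*pi).
Hence Im(c_{5}) = (-1/6)·(-18/(5*pi)) = 3/(5*pi).

3/(5*pi)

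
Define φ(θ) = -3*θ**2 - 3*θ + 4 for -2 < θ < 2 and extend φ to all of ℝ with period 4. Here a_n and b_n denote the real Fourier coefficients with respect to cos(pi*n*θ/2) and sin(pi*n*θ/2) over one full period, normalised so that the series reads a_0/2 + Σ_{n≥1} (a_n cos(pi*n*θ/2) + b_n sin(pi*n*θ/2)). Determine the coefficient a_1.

a_1 = 1/2 ∫_{-2}^{2} φ(θ) cos(pi*θ/2) dθ.
Integrating by parts twice (tabular method), an antiderivative of (-3*θ**2 - 3*θ + 4) cos(pi*θ/2) is -6*θ**2*sin(pi*θ/2)/pi - 6*θ*sin(pi*θ/2)/pi - 24*θ*cos(pi*θ/2)/pi**2 + 48*sin(pi*θ/2)/pi**3 + 8*sin(pi*θ/2)/pi - 12*cos(pi*θ/2)/pi**2; evaluating from -2 to 2: ∫_{-2}^{2} (-3*θ**2 - 3*θ + 4) cos(pi*θ/2) dθ = (60/pi**2) - (-36/pi**2) = 96/pi**2.
Hence a_1 = (1/2)·(96/pi**2) = 48/pi**2.

48/pi**2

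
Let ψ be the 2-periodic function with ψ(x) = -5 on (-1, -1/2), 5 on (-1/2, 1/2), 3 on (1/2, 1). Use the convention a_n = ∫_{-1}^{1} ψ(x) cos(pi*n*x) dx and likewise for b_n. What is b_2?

b_2 = ∫_{-1}^{1} ψ(x) sin(2*pi*x) dx.
Split the integral at the breakpoints.
Directly, an antiderivative of (-5) sin(2*pi*x) is 5*cos(2*pi*x)/(2*pi); evaluating from -1 to -1/2: ∫_{-1}^{-1/2} (-5) sin(2*pi*x) dx = (-5/(2*pi)) - (5/(2*pi)) = -5/pi.
Directly, an antiderivative of (5) sin(2*pi*x) is -5*cos(2*pi*x)/(2*pi); evaluating from -1/2 to 1/2: ∫_{-1/2}^{1/2} (5) sin(2*pi*x) dx = (5/(2*pi)) - (5/(2*pi)) = 0.
Directly, an antiderivative of (3) sin(2*pi*x) is -3*cos(2*pi*x)/(2*pi); evaluating from 1/2 to 1: ∫_{1/2}^{1} (3) sin(2*pi*x) dx = (-3/(2*pi)) - (3/(2*pi)) = -3/pi.
Summing the pieces gives b_2 = -8/pi.

-8/pi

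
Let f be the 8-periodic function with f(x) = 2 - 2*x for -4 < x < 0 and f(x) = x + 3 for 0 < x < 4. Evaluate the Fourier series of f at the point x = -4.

17/2

At x = -4 the one-sided limits are f(-4^-) = 7 and f(-4^+) = 10.
By Dirichlet's theorem the series converges to their average, [(7) + (10)]/2 = 17/2.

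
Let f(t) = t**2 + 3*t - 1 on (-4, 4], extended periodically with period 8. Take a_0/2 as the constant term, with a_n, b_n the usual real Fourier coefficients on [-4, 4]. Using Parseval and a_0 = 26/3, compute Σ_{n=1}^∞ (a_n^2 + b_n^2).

Parseval: a_0^2/2 + Σ_{n≥1} (a_n^2+b_n^2) = 1/4 ∫_{-4}^{4} f(t)^2 dt = 2686/15.
Subtract a_0^2/2 = 338/9: Σ (a_n^2+b_n^2) = 6368/45.

6368/45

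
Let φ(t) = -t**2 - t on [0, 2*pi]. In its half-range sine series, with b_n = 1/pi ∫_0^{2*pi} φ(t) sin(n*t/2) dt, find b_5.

4*(-50*pi**2 - 25*pi + 8)/(125*pi)

b_5 = 1/pi ∫_0^{2*pi} (-t**2 - t) sin(5*t/2) dt.
Integrating by parts twice (tabular method), an antiderivative of (-t**2 - t) sin(5*t/2) is 2*t**2*cos(5*t/2)/5 - 8*t*sin(5*t/2)/25 + 2*t*cos(5*t/2)/5 - 4*sin(5*t/2)/25 - 16*cos(5*t/2)/125; evaluating from 0 to 2*pi: ∫_{0}^{2*pi} (-t**2 - t) sin(5*t/2) dt = (-8*pi**2/5 - 4*pi/5 + 16/125) - (-16/125) = -8*pi**2/5 - 4*pi/5 + 32/125.
Hence b_5 = (1/pi)·(-8*pi**2/5 - 4*pi/5 + 32/125) = 4*(-50*pi**2 - 25*pi + 8)/(125*pi).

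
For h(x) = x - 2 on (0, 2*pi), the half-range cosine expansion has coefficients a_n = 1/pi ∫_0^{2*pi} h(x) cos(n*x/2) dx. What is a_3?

a_3 = 1/pi ∫_0^{2*pi} (x - 2) cos(3*x/2) dx.
Integrating by parts (boundary term plus one more integral), an antiderivative of (x - 2) cos(3*x/2) is 2*x*sin(3*x/2)/3 - 4*sin(3*x/2)/3 + 4*cos(3*x/2)/9; evaluating from 0 to 2*pi: ∫_{0}^{2*pi} (x - 2) cos(3*x/2) dx = (-4/9) - (4/9) = -8/9.
Hence a_3 = (1/pi)·(-8/9) = -8/(9*pi).

-8/(9*pi)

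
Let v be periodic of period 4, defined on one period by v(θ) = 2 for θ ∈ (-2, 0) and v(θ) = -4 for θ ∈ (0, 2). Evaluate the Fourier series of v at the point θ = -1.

2

v is continuous at θ = -1 with value 2, so the series converges to 2 there.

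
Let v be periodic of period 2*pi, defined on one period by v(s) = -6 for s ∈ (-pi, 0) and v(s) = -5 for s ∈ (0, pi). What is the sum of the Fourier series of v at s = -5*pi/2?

-6

s = -5*pi/2 differs from s = -pi/2 by -1 full period(s), and the series is 2*pi-periodic.
v is continuous at s = -pi/2 with value -6, so the series converges to -6 there.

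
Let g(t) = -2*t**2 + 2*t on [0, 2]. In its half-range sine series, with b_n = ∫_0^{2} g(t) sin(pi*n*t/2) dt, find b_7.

b_7 = ∫_0^{2} (-2*t**2 + 2*t) sin(7*pi*t/2) dt.
Integrating by parts twice (tabular method), an antiderivative of (-2*t**2 + 2*t) sin(7*pi*t/2) is 4*t**2*cos(7*pi*t/2)/(7*pi) - 16*t*sin(7*pi*t/2)/(49*pi**2) - 4*t*cos(7*pi*t/2)/(7*pi) + 8*sin(7*pi*t/2)/(49*pi**2) - 32*cos(7*pi*t/2)/(343*pi**3); evaluating from 0 to 2: ∫_{0}^{2} (-2*t**2 + 2*t) sin(7*pi*t/2) dt = (8*(4 - 49*pi**2)/(343*pi**3)) - (-32/(343*pi**3)) = 8*(8 - 49*pi**2)/(343*pi**3).
Hence b_7 = 8*(8 - 49*pi**2)/(343*pi**3).

8*(8 - 49*pi**2)/(343*pi**3)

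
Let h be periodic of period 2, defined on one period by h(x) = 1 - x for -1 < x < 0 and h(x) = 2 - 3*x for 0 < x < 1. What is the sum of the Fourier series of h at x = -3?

x = -3 differs from x = -1 by -1 full period(s), and the series is 2-periodic.
At x = -1 the one-sided limits are h(-1^-) = -1 and h(-1^+) = 2.
By Dirichlet's theorem the series converges to their average, [(-1) + (2)]/2 = 1/2.

1/2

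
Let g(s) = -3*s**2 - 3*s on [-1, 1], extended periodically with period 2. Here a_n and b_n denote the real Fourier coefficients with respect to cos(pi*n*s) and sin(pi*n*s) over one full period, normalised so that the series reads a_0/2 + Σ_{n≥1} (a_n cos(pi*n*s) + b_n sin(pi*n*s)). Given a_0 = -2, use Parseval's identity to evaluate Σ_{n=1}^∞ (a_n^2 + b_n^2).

Parseval: a_0^2/2 + Σ_{n≥1} (a_n^2+b_n^2) = ∫_{-1}^{1} g(s)^2 ds = 48/5.
Subtract a_0^2/2 = 2: Σ (a_n^2+b_n^2) = 38/5.

38/5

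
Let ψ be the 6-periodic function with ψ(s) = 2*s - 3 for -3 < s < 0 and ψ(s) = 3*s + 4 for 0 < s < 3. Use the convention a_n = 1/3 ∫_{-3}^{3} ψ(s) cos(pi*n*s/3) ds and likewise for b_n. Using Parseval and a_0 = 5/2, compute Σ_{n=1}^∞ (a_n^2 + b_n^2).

919/8

Parseval: a_0^2/2 + Σ_{n≥1} (a_n^2+b_n^2) = 1/3 ∫_{-3}^{3} ψ(s)^2 ds = 118.
Subtract a_0^2/2 = 25/8: Σ (a_n^2+b_n^2) = 919/8.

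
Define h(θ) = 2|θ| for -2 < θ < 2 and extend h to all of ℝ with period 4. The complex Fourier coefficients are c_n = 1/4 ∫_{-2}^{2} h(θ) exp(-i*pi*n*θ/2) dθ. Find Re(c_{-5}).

-8/(25*pi**2)

Since h is real-valued, Re(c_{-5}) = 1/4 ∫_{-2}^{2} h(θ) cos(-5*pi*θ/2) dθ = a_{5}/2.
h is even and cos(-5*pi*θ/2) is even, so the integrand is even: ∫_{-2}^{2} h(θ) cos(-5*pi*θ/2) dθ = 2∫_0^{2} h(θ) cos(-5*pi*θ/2) dθ.
Integrating by parts (boundary term plus one more integral), an antiderivative of (2*θ) cos(-5*pi*θ/2) is 4*θ*sin(5*pi*θ/2)/(5*pi) + 8*cos(5*pi*θ/2)/(25*pi**2); evaluating from 0 to 2: ∫_{0}^{2} (2*θ) cos(-5*pi*θ/2) dθ = (-8/(25*pi**2)) - (8/(25*pi**2)) = -16/(25*pi**2).
So ∫_{-2}^{2} h(θ) cos(-5*pi*θ/2) dθ = -32/(25*pi**2).
Hence Re(c_{-5}) = (1/4)·(-32/(25*pi**2)) = -8/(25*pi**2).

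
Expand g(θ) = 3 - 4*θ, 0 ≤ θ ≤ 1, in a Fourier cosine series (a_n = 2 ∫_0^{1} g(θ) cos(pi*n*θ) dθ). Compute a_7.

16/(49*pi**2)

a_7 = 2 ∫_0^{1} (3 - 4*θ) cos(7*pi*θ) dθ.
Integrating by parts (boundary term plus one more integral), an antiderivative of (3 - 4*θ) cos(7*pi*θ) is -4*θ*sin(7*pi*θ)/(7*pi) + 3*sin(7*pi*θ)/(7*pi) - 4*cos(7*pi*θ)/(49*pi**2); evaluating from 0 to 1: ∫_{0}^{1} (3 - 4*θ) cos(7*pi*θ) dθ = (4/(49*pi**2)) - (-4/(49*pi**2)) = 8/(49*pi**2).
Hence a_7 = 2·(8/(49*pi**2)) = 16/(49*pi**2).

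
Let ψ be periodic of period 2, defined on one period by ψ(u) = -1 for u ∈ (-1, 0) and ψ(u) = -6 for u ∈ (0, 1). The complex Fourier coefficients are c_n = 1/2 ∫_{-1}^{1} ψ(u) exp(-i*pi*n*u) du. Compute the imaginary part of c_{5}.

Since ψ is real-valued, Im(c_{5}) = -1/2 ∫_{-1}^{1} ψ(u) sin(5*pi*u) du = -b_{5}/2.
Split the integral at the breakpoints.
Directly, an antiderivative of (-1) sin(5*pi*u) is cos(5*pi*u)/(5*pi); evaluating from -1 to 0: ∫_{-1}^{0} (-1) sin(5*pi*u) du = (1/(5*pi)) - (-1/(5*pi)) = 2/(5*pi).
Directly, an antiderivative of (-6) sin(5*pi*u) is 6*cos(5*pi*u)/(5*pi); evaluating from 0 to 1: ∫_{0}^{1} (-6) sin(5*pi*u) du = (-6/(5*pi)) - (6/(5*pi)) = -12/(5*pi).
So ∫_{-1}^{1} ψ(u) sin(5*pi*u) du = -2/pi.
Hence Im(c_{5}) = (-1/2)·(-2/pi) = 1/pi.

1/pi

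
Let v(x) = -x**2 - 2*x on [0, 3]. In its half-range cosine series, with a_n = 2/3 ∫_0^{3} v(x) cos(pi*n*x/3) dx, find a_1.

a_1 = 2/3 ∫_0^{3} (-x**2 - 2*x) cos(pi*x/3) dx.
Integrating by parts twice (tabular method), an antiderivative of (-x**2 - 2*x) cos(pi*x/3) is -3*x**2*sin(pi*x/3)/pi - 6*x*sin(pi*x/3)/pi - 18*x*cos(pi*x/3)/pi**2 + 54*sin(pi*x/3)/pi**3 - 18*cos(pi*x/3)/pi**2; evaluating from 0 to 3: ∫_{0}^{3} (-x**2 - 2*x) cos(pi*x/3) dx = (72/pi**2) - (-18/pi**2) = 90/pi**2.
Hence a_1 = (2/3)·(90/pi**2) = 60/pi**2.

60/pi**2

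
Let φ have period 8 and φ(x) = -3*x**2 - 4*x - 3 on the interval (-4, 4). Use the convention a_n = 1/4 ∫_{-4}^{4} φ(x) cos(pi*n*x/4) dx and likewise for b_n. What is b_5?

-32/(5*pi)

b_5 = 1/4 ∫_{-4}^{4} φ(x) sin(5*pi*x/4) dx.
Integrating by parts twice (tabular method), an antiderivative of (-3*x**2 - 4*x - 3) sin(5*pi*x/4) is 12*x**2*cos(5*pi*x/4)/(5*pi) - 96*x*sin(5*pi*x/4)/(25*pi**2) + 16*x*cos(5*pi*x/4)/(5*pi) - 64*sin(5*pi*x/4)/(25*pi**2) - 384*cos(5*pi*x/4)/(125*pi**3) + 12*cos(5*pi*x/4)/(5*pi); evaluating from -4 to 4: ∫_{-4}^{4} (-3*x**2 - 4*x - 3) sin(5*pi*x/4) dx = (4*(96 - 1675*pi**2)/(125*pi**3)) - (-28/pi + 384/(125*pi**3)) = -128/(5*pi).
Hence b_5 = (1/4)·(-128/(5*pi)) = -32/(5*pi).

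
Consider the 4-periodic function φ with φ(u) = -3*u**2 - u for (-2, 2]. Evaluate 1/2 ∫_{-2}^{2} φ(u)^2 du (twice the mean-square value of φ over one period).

904/15

1/2 ∫_{-2}^{2} φ(u)^2 du = 1/2 · (1808/15) = 904/15.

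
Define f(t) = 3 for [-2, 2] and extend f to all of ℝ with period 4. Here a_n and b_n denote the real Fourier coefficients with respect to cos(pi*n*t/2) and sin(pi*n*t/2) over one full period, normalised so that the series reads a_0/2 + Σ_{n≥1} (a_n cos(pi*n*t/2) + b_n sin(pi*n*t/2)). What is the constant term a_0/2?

3

a_0 = 1/2 ∫_{-2}^{2} f(t) dt = 1/2 · (12) = 6.
So the constant term a_0/2 = 3.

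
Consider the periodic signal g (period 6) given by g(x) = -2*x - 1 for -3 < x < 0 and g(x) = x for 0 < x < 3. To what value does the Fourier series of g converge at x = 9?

4

x = 9 differs from x = -3 by 2 full period(s), and the series is 6-periodic.
At x = -3 the one-sided limits are g(-3^-) = 3 and g(-3^+) = 5.
By Dirichlet's theorem the series converges to their average, [(3) + (5)]/2 = 4.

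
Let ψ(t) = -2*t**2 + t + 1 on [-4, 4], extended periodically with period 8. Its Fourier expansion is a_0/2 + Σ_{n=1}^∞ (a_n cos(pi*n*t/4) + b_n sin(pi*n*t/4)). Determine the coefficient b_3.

b_3 = 1/4 ∫_{-4}^{4} ψ(t) sin(3*pi*t/4) dt.
Integrating by parts twice (tabular method), an antiderivative of (-2*t**2 + t + 1) sin(3*pi*t/4) is 8*t**2*cos(3*pi*t/4)/(3*pi) - 64*t*sin(3*pi*t/4)/(9*pi**2) - 4*t*cos(3*pi*t/4)/(3*pi) + 16*sin(3*pi*t/4)/(9*pi**2) - 4*cos(3*pi*t/4)/(3*pi) - 256*cos(3*pi*t/4)/(27*pi**3); evaluating from -4 to 4: ∫_{-4}^{4} (-2*t**2 + t + 1) sin(3*pi*t/4) dt = (-36/pi + 256/(27*pi**3)) - (4*(64 - 315*pi**2)/(27*pi**3)) = 32/(3*pi).
Hence b_3 = (1/4)·(32/(3*pi)) = 8/(3*pi).

8/(3*pi)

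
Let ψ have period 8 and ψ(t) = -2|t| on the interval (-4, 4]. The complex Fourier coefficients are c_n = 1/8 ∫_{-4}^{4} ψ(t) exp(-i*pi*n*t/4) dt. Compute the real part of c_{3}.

16/(9*pi**2)

Since ψ is real-valued, Re(c_{3}) = 1/8 ∫_{-4}^{4} ψ(t) cos(3*pi*t/4) dt = a_{3}/2.
ψ is even and cos(3*pi*t/4) is even, so the integrand is even: ∫_{-4}^{4} ψ(t) cos(3*pi*t/4) dt = 2∫_0^{4} ψ(t) cos(3*pi*t/4) dt.
Integrating by parts (boundary term plus one more integral), an antiderivative of (-2*t) cos(3*pi*t/4) is -8*t*sin(3*pi*t/4)/(3*pi) - 32*cos(3*pi*t/4)/(9*pi**2); evaluating from 0 to 4: ∫_{0}^{4} (-2*t) cos(3*pi*t/4) dt = (32/(9*pi**2)) - (-32/(9*pi**2)) = 64/(9*pi**2).
So ∫_{-4}^{4} ψ(t) cos(3*pi*t/4) dt = 128/(9*pi**2).
Hence Re(c_{3}) = (1/8)·(128/(9*pi**2)) = 16/(9*pi**2).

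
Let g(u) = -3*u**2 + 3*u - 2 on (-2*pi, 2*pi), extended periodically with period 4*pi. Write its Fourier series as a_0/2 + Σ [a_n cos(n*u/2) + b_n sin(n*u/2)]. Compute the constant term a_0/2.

a_0 = (1/(2*pi)) ∫_{-2*pi}^{2*pi} g(u) du = (1/(2*pi)) · (-16*pi**3 - 8*pi) = -8*pi**2 - 4.
So the constant term a_0/2 = -4*pi**2 - 2.

-4*pi**2 - 2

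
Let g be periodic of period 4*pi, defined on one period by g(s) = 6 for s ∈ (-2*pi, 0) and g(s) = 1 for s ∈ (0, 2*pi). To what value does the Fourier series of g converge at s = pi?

1

g is continuous at s = pi with value 1, so the series converges to 1 there.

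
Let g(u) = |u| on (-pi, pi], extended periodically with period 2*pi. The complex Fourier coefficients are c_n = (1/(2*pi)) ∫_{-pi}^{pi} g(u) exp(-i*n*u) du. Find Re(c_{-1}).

Since g is real-valued, Re(c_{-1}) = (1/(2*pi)) ∫_{-pi}^{pi} g(u) cos(-u) du = a_{1}/2.
g is even and cos(-u) is even, so the integrand is even: ∫_{-pi}^{pi} g(u) cos(-u) du = 2∫_0^{pi} g(u) cos(-u) du.
Integrating by parts (boundary term plus one more integral), an antiderivative of (u) cos(-u) is u*sin(u) + cos(u); evaluating from 0 to pi: ∫_{0}^{pi} (u) cos(-u) du = (-1) - (1) = -2.
So ∫_{-pi}^{pi} g(u) cos(-u) du = -4.
Hence Re(c_{-1}) = (1/(2*pi))·(-4) = -2/pi.

-2/pi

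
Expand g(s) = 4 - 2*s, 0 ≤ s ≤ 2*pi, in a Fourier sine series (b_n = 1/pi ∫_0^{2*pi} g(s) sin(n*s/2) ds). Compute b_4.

b_4 = 1/pi ∫_0^{2*pi} (4 - 2*s) sin(2*s) ds.
Integrating by parts (boundary term plus one more integral), an antiderivative of (4 - 2*s) sin(2*s) is s*cos(2*s) - sin(2*s)/2 - 2*cos(2*s); evaluating from 0 to 2*pi: ∫_{0}^{2*pi} (4 - 2*s) sin(2*s) ds = (-2 + 2*pi) - (-2) = 2*pi.
Hence b_4 = (1/pi)·(2*pi) = 2.

2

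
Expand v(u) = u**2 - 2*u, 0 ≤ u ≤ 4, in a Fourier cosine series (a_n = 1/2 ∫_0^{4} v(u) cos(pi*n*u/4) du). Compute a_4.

4/pi**2

a_4 = 1/2 ∫_0^{4} (u**2 - 2*u) cos(pi*u) du.
Integrating by parts twice (tabular method), an antiderivative of (u**2 - 2*u) cos(pi*u) is u**2*sin(pi*u)/pi - 2*u*sin(pi*u)/pi + 2*u*cos(pi*u)/pi**2 - 2*sin(pi*u)/pi**3 - 2*cos(pi*u)/pi**2; evaluating from 0 to 4: ∫_{0}^{4} (u**2 - 2*u) cos(pi*u) du = (6/pi**2) - (-2/pi**2) = 8/pi**2.
Hence a_4 = (1/2)·(8/pi**2) = 4/pi**2.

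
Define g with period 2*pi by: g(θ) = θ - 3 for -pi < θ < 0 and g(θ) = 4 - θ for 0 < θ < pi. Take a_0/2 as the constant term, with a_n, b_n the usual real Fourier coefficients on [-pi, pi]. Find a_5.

4/(25*pi)

a_5 = 1/pi ∫_{-pi}^{pi} g(θ) cos(5*θ) dθ.
Split the integral at the breakpoints.
Integrating by parts (boundary term plus one more integral), an antiderivative of (θ - 3) cos(5*θ) is θ*sin(5*θ)/5 - 3*sin(5*θ)/5 + cos(5*θ)/25; evaluating from -pi to 0: ∫_{-pi}^{0} (θ - 3) cos(5*θ) dθ = (1/25) - (-1/25) = 2/25.
Integrating by parts (boundary term plus one more integral), an antiderivative of (4 - θ) cos(5*θ) is -θ*sin(5*θ)/5 + 4*sin(5*θ)/5 - cos(5*θ)/25; evaluating from 0 to pi: ∫_{0}^{pi} (4 - θ) cos(5*θ) dθ = (1/25) - (-1/25) = 2/25.
Summing the pieces and multiplying by (1/pi) gives a_5 = 4/(25*pi).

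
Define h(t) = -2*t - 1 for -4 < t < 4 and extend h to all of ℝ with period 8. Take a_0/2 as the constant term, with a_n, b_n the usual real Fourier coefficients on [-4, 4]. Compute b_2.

b_2 = 1/4 ∫_{-4}^{4} h(t) sin(pi*t/2) dt.
Integrating by parts (boundary term plus one more integral), an antiderivative of (-2*t - 1) sin(pi*t/2) is 4*t*cos(pi*t/2)/pi - 8*sin(pi*t/2)/pi**2 + 2*cos(pi*t/2)/pi; evaluating from -4 to 4: ∫_{-4}^{4} (-2*t - 1) sin(pi*t/2) dt = (18/pi) - (-14/pi) = 32/pi.
Hence b_2 = (1/4)·(32/pi) = 8/pi.

8/pi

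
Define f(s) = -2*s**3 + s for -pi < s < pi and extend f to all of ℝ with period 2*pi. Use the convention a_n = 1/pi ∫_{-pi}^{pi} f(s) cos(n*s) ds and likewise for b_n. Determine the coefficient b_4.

-7/8 + pi**2

b_4 = 1/pi ∫_{-pi}^{pi} f(s) sin(4*s) ds.
f is odd and sin(4*s) is odd, so the integrand is even and b_4 = 2/pi ∫_0^{pi} f(s) sin(4*s) ds.
Integrating by parts three times (tabular method), an antiderivative of (-2*s**3 + s) sin(4*s) is s**3*cos(4*s)/2 - 3*s**2*sin(4*s)/8 - 7*s*cos(4*s)/16 + 7*sin(4*s)/64; evaluating from 0 to pi: ∫_{0}^{pi} (-2*s**3 + s) sin(4*s) ds = (pi*(-7 + 8*pi**2)/16) - (0) = pi*(-7 + 8*pi**2)/16.
Hence b_4 = (2/pi)·(pi*(-7 + 8*pi**2)/16) = -7/8 + pi**2.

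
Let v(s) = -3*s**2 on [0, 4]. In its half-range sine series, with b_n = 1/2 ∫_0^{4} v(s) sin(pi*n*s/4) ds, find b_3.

-32/pi + 128/(9*pi**3)

b_3 = 1/2 ∫_0^{4} (-3*s**2) sin(3*pi*s/4) ds.
Integrating by parts twice (tabular method), an antiderivative of (-3*s**2) sin(3*pi*s/4) is 4*s**2*cos(3*pi*s/4)/pi - 32*s*sin(3*pi*s/4)/(3*pi**2) - 128*cos(3*pi*s/4)/(9*pi**3); evaluating from 0 to 4: ∫_{0}^{4} (-3*s**2) sin(3*pi*s/4) ds = (-64/pi + 128/(9*pi**3)) - (-128/(9*pi**3)) = -64/pi + 256/(9*pi**3).
Hence b_3 = (1/2)·(-64/pi + 256/(9*pi**3)) = -32/pi + 128/(9*pi**3).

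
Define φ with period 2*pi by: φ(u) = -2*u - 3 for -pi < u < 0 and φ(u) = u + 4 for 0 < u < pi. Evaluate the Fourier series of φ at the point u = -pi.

1/2 + 3*pi/2

u = -pi differs from u = pi by -1 full period(s), and the series is 2*pi-periodic.
At u = pi the one-sided limits are φ(pi^-) = pi + 4 and φ(pi^+) = -3 + 2*pi.
By Dirichlet's theorem the series converges to their average, [(pi + 4) + (-3 + 2*pi)]/2 = 1/2 + 3*pi/2.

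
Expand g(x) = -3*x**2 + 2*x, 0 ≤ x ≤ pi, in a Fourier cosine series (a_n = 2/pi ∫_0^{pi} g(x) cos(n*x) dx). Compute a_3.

4*(-2 + 3*pi)/(9*pi)

a_3 = 2/pi ∫_0^{pi} (-3*x**2 + 2*x) cos(3*x) dx.
Integrating by parts twice (tabular method), an antiderivative of (-3*x**2 + 2*x) cos(3*x) is -x**2*sin(3*x) + 2*x*sin(3*x)/3 - 2*x*cos(3*x)/3 + 2*sin(3*x)/9 + 2*cos(3*x)/9; evaluating from 0 to pi: ∫_{0}^{pi} (-3*x**2 + 2*x) cos(3*x) dx = (-2/9 + 2*pi/3) - (2/9) = -4/9 + 2*pi/3.
Hence a_3 = (2/pi)·(-4/9 + 2*pi/3) = 4*(-2 + 3*pi)/(9*pi).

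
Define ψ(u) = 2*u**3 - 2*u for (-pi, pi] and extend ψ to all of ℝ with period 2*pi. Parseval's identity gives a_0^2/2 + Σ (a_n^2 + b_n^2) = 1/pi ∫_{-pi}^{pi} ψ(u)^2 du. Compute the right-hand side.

8*pi**2*(-42*pi**2 + 35 + 15*pi**4)/105

1/pi ∫_{-pi}^{pi} ψ(u)^2 du = 1/pi · (8*pi**3*(-42*pi**2 + 35 + 15*pi**4)/105) = 8*pi**2*(-42*pi**2 + 35 + 15*pi**4)/105.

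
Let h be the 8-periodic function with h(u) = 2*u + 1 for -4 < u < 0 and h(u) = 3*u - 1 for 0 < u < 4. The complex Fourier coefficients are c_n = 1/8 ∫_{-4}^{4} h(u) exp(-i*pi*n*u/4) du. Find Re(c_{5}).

-4/(25*pi**2)

Since h is real-valued, Re(c_{5}) = 1/8 ∫_{-4}^{4} h(u) cos(5*pi*u/4) du = a_{5}/2.
Split the integral at the breakpoints.
Integrating by parts (boundary term plus one more integral), an antiderivative of (2*u + 1) cos(5*pi*u/4) is 8*u*sin(5*pi*u/4)/(5*pi) + 4*sin(5*pi*u/4)/(5*pi) + 32*cos(5*pi*u/4)/(25*pi**2); evaluating from -4 to 0: ∫_{-4}^{0} (2*u + 1) cos(5*pi*u/4) du = (32/(25*pi**2)) - (-32/(25*pi**2)) = 64/(25*pi**2).
Integrating by parts (boundary term plus one more integral), an antiderivative of (3*u - 1) cos(5*pi*u/4) is 12*u*sin(5*pi*u/4)/(5*pi) - 4*sin(5*pi*u/4)/(5*pi) + 48*cos(5*pi*u/4)/(25*pi**2); evaluating from 0 to 4: ∫_{0}^{4} (3*u - 1) cos(5*pi*u/4) du = (-48/(25*pi**2)) - (48/(25*pi**2)) = -96/(25*pi**2).
So ∫_{-4}^{4} h(u) cos(5*pi*u/4) du = -32/(25*pi**2).
Hence Re(c_{5}) = (1/8)·(-32/(25*pi**2)) = -4/(25*pi**2).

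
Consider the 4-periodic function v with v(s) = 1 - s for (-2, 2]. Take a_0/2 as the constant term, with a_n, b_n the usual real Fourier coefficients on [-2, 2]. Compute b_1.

-4/pi

b_1 = 1/2 ∫_{-2}^{2} v(s) sin(pi*s/2) ds.
Integrating by parts (boundary term plus one more integral), an antiderivative of (1 - s) sin(pi*s/2) is 2*s*cos(pi*s/2)/pi - 4*sin(pi*s/2)/pi**2 - 2*cos(pi*s/2)/pi; evaluating from -2 to 2: ∫_{-2}^{2} (1 - s) sin(pi*s/2) ds = (-2/pi) - (6/pi) = -8/pi.
Hence b_1 = (1/2)·(-8/pi) = -4/pi.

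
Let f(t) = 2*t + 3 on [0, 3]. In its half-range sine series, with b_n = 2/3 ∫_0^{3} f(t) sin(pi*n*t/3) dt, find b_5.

b_5 = 2/3 ∫_0^{3} (2*t + 3) sin(5*pi*t/3) dt.
Integrating by parts (boundary term plus one more integral), an antiderivative of (2*t + 3) sin(5*pi*t/3) is -6*t*cos(5*pi*t/3)/(5*pi) + 18*sin(5*pi*t/3)/(25*pi**2) - 9*cos(5*pi*t/3)/(5*pi); evaluating from 0 to 3: ∫_{0}^{3} (2*t + 3) sin(5*pi*t/3) dt = (27/(5*pi)) - (-9/(5*pi)) = 36/(5*pi).
Hence b_5 = (2/3)·(36/(5*pi)) = 24/(5*pi).

24/(5*pi)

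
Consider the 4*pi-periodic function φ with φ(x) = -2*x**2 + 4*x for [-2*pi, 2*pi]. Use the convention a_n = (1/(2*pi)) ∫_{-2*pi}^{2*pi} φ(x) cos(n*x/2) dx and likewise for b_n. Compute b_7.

16/7

b_7 = (1/(2*pi)) ∫_{-2*pi}^{2*pi} φ(x) sin(7*x/2) dx.
Integrating by parts twice (tabular method), an antiderivative of (-2*x**2 + 4*x) sin(7*x/2) is 4*x**2*cos(7*x/2)/7 - 16*x*sin(7*x/2)/49 - 8*x*cos(7*x/2)/7 + 16*sin(7*x/2)/49 - 32*cos(7*x/2)/343; evaluating from -2*pi to 2*pi: ∫_{-2*pi}^{2*pi} (-2*x**2 + 4*x) sin(7*x/2) dx = (-16*pi**2/7 + 32/343 + 16*pi/7) - (-16*pi**2/7 - 16*pi/7 + 32/343) = 32*pi/7.
Hence b_7 = (1/(2*pi))·(32*pi/7) = 16/7.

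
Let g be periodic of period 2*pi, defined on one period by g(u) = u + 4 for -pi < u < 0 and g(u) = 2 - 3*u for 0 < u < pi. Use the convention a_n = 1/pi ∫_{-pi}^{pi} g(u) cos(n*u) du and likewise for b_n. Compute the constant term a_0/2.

3 - pi

a_0 = 1/pi ∫_{-pi}^{pi} g(u) du = 1/pi · (2*pi*(3 - pi)) = 6 - 2*pi.
So the constant term a_0/2 = 3 - pi.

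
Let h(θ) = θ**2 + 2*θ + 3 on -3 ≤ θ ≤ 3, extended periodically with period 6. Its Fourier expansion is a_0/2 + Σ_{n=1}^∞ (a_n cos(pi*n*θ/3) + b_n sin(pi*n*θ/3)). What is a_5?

a_5 = 1/3 ∫_{-3}^{3} h(θ) cos(5*pi*θ/3) dθ.
Integrating by parts twice (tabular method), an antiderivative of (θ**2 + 2*θ + 3) cos(5*pi*θ/3) is 3*θ**2*sin(5*pi*θ/3)/(5*pi) + 6*θ*sin(5*pi*θ/3)/(5*pi) + 18*θ*cos(5*pi*θ/3)/(25*pi**2) - 54*sin(5*pi*θ/3)/(125*pi**3) + 9*sin(5*pi*θ/3)/(5*pi) + 18*cos(5*pi*θ/3)/(25*pi**2); evaluating from -3 to 3: ∫_{-3}^{3} (θ**2 + 2*θ + 3) cos(5*pi*θ/3) dθ = (-72/(25*pi**2)) - (36/(25*pi**2)) = -108/(25*pi**2).
Hence a_5 = (1/3)·(-108/(25*pi**2)) = -36/(25*pi**2).

-36/(25*pi**2)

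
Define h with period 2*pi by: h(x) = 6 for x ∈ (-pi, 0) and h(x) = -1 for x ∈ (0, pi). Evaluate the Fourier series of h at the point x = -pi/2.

6

h is continuous at x = -pi/2 with value 6, so the series converges to 6 there.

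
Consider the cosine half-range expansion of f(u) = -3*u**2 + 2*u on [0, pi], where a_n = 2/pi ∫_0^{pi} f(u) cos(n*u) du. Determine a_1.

12 - 8/pi

a_1 = 2/pi ∫_0^{pi} (-3*u**2 + 2*u) cos(u) du.
Integrating by parts twice (tabular method), an antiderivative of (-3*u**2 + 2*u) cos(u) is -3*u**2*sin(u) + 2*u*sin(u) - 6*u*cos(u) + 6*sin(u) + 2*cos(u); evaluating from 0 to pi: ∫_{0}^{pi} (-3*u**2 + 2*u) cos(u) du = (-2 + 6*pi) - (2) = -4 + 6*pi.
Hence a_1 = (2/pi)·(-4 + 6*pi) = 12 - 8/pi.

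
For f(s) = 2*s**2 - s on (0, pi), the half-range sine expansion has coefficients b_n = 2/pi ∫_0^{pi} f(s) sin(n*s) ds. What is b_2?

1 - 2*pi

b_2 = 2/pi ∫_0^{pi} (2*s**2 - s) sin(2*s) ds.
Integrating by parts twice (tabular method), an antiderivative of (2*s**2 - s) sin(2*s) is -s**2*cos(2*s) + s*sin(2*s) + s*cos(2*s)/2 - sin(2*s)/4 + cos(2*s)/2; evaluating from 0 to pi: ∫_{0}^{pi} (2*s**2 - s) sin(2*s) ds = (-pi**2 + 1/2 + pi/2) - (1/2) = pi*(1/2 - pi).
Hence b_2 = (2/pi)·(pi*(1/2 - pi)) = 1 - 2*pi.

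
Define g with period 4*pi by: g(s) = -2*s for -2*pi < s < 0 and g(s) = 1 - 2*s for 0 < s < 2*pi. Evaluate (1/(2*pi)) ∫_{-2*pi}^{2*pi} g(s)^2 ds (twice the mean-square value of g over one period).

(1/(2*pi)) ∫_{-2*pi}^{2*pi} g(s)^2 ds = (1/(2*pi)) · (2*pi*(-12*pi + 3 + 32*pi**2)/3) = -4*pi + 1 + 32*pi**2/3.

-4*pi + 1 + 32*pi**2/3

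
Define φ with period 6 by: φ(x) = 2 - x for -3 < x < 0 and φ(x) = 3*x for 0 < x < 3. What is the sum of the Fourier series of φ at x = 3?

7

At x = 3 the one-sided limits are φ(3^-) = 9 and φ(3^+) = 5.
By Dirichlet's theorem the series converges to their average, [(9) + (5)]/2 = 7.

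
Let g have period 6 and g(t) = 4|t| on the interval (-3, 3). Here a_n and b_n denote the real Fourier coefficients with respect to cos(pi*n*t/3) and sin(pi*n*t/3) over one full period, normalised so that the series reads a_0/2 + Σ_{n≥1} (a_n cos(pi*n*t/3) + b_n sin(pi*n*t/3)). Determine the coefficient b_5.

0

b_5 = 1/3 ∫_{-3}^{3} g(t) sin(5*pi*t/3) dt.
g is even and sin(5*pi*t/3) is odd, so the integrand is odd over a symmetric interval and the integral vanishes.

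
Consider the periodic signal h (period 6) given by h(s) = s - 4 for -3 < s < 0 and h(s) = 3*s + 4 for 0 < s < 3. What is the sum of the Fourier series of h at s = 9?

3

s = 9 differs from s = -3 by 2 full period(s), and the series is 6-periodic.
At s = -3 the one-sided limits are h(-3^-) = 13 and h(-3^+) = -7.
By Dirichlet's theorem the series converges to their average, [(13) + (-7)]/2 = 3.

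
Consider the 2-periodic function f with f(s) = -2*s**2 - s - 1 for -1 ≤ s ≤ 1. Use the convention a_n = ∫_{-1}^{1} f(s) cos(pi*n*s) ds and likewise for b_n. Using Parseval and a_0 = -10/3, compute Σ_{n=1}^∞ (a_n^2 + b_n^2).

62/45

Parseval: a_0^2/2 + Σ_{n≥1} (a_n^2+b_n^2) = ∫_{-1}^{1} f(s)^2 ds = 104/15.
Subtract a_0^2/2 = 50/9: Σ (a_n^2+b_n^2) = 62/45.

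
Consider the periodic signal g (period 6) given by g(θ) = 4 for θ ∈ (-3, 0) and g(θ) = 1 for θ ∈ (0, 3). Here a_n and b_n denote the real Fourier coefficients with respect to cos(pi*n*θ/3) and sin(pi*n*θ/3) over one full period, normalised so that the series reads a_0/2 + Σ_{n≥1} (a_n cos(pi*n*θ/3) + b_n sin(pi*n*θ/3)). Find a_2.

0

a_2 = 1/3 ∫_{-3}^{3} g(θ) cos(2*pi*θ/3) dθ.
Split the integral at the breakpoints.
Directly, an antiderivative of (4) cos(2*pi*θ/3) is 6*sin(2*pi*θ/3)/pi; evaluating from -3 to 0: ∫_{-3}^{0} (4) cos(2*pi*θ/3) dθ = (0) - (0) = 0.
Directly, an antiderivative of (1) cos(2*pi*θ/3) is 3*sin(2*pi*θ/3)/(2*pi); evaluating from 0 to 3: ∫_{0}^{3} (1) cos(2*pi*θ/3) dθ = (0) - (0) = 0.
Summing the pieces and multiplying by (1/3) gives a_2 = 0.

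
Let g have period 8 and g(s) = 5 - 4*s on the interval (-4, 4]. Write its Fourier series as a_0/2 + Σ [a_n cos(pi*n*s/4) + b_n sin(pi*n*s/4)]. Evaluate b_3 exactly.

b_3 = 1/4 ∫_{-4}^{4} g(s) sin(3*pi*s/4) ds.
Integrating by parts (boundary term plus one more integral), an antiderivative of (5 - 4*s) sin(3*pi*s/4) is 16*s*cos(3*pi*s/4)/(3*pi) - 64*sin(3*pi*s/4)/(9*pi**2) - 20*cos(3*pi*s/4)/(3*pi); evaluating from -4 to 4: ∫_{-4}^{4} (5 - 4*s) sin(3*pi*s/4) ds = (-44/(3*pi)) - (28/pi) = -128/(3*pi).
Hence b_3 = (1/4)·(-128/(3*pi)) = -32/(3*pi).

-32/(3*pi)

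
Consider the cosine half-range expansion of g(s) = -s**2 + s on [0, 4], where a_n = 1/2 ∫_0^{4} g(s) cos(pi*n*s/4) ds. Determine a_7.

48/(49*pi**2)

a_7 = 1/2 ∫_0^{4} (-s**2 + s) cos(7*pi*s/4) ds.
Integrating by parts twice (tabular method), an antiderivative of (-s**2 + s) cos(7*pi*s/4) is -4*s**2*sin(7*pi*s/4)/(7*pi) + 4*s*sin(7*pi*s/4)/(7*pi) - 32*s*cos(7*pi*s/4)/(49*pi**2) + 128*sin(7*pi*s/4)/(343*pi**3) + 16*cos(7*pi*s/4)/(49*pi**2); evaluating from 0 to 4: ∫_{0}^{4} (-s**2 + s) cos(7*pi*s/4) ds = (16/(7*pi**2)) - (16/(49*pi**2)) = 96/(49*pi**2).
Hence a_7 = (1/2)·(96/(49*pi**2)) = 48/(49*pi**2).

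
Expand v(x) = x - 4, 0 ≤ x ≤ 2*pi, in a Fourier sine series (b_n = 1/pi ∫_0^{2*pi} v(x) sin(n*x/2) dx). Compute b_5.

4*(-4 + pi)/(5*pi)

b_5 = 1/pi ∫_0^{2*pi} (x - 4) sin(5*x/2) dx.
Integrating by parts (boundary term plus one more integral), an antiderivative of (x - 4) sin(5*x/2) is -2*x*cos(5*x/2)/5 + 4*sin(5*x/2)/25 + 8*cos(5*x/2)/5; evaluating from 0 to 2*pi: ∫_{0}^{2*pi} (x - 4) sin(5*x/2) dx = (-8/5 + 4*pi/5) - (8/5) = -16/5 + 4*pi/5.
Hence b_5 = (1/pi)·(-16/5 + 4*pi/5) = 4*(-4 + pi)/(5*pi).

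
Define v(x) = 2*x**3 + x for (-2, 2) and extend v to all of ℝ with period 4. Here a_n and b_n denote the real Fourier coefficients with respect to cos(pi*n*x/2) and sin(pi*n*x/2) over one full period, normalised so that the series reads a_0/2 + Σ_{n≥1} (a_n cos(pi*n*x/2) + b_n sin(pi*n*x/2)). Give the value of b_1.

b_1 = 1/2 ∫_{-2}^{2} v(x) sin(pi*x/2) dx.
v is odd and sin(pi*x/2) is odd, so the integrand is even and b_1 = ∫_0^{2} v(x) sin(pi*x/2) dx.
Integrating by parts three times (tabular method), an antiderivative of (2*x**3 + x) sin(pi*x/2) is -4*x**3*cos(pi*x/2)/pi + 24*x**2*sin(pi*x/2)/pi**2 - 2*x*cos(pi*x/2)/pi + 96*x*cos(pi*x/2)/pi**3 - 192*sin(pi*x/2)/pi**4 + 4*sin(pi*x/2)/pi**2; evaluating from 0 to 2: ∫_{0}^{2} (2*x**3 + x) sin(pi*x/2) dx = (-192/pi**3 + 36/pi) - (0) = -192/pi**3 + 36/pi.
Hence b_1 = -192/pi**3 + 36/pi.

-192/pi**3 + 36/pi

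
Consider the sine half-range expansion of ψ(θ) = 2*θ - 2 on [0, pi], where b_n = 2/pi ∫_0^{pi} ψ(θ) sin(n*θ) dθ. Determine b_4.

-1

b_4 = 2/pi ∫_0^{pi} (2*θ - 2) sin(4*θ) dθ.
Integrating by parts (boundary term plus one more integral), an antiderivative of (2*θ - 2) sin(4*θ) is -θ*cos(4*θ)/2 + sin(4*θ)/8 + cos(4*θ)/2; evaluating from 0 to pi: ∫_{0}^{pi} (2*θ - 2) sin(4*θ) dθ = (1/2 - pi/2) - (1/2) = -pi/2.
Hence b_4 = (2/pi)·(-pi/2) = -1.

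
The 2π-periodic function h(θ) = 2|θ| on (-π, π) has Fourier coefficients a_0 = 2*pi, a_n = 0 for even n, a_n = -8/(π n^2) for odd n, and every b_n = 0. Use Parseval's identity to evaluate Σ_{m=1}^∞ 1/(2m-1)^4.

pi**4/96

Parseval: a_0^2/2 + Σ a_n^2 = (1/π) ∫_{-π}^{π} h(θ)^2 dθ = 8*pi**2/3.
Subtract a_0^2/2 = 2*pi**2: Σ a_n^2 = 2*pi**2/3.
Only odd n contribute, with a_n^2 = 64/(π^2 n^4), so Σ_{m≥1} 1/(2m-1)^4 = π^2·(2*pi**2/3)/64 = pi**4/96.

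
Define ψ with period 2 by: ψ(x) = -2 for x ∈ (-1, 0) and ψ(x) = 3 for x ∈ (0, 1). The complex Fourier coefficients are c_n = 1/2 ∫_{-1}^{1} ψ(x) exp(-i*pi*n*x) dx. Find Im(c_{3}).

Since ψ is real-valued, Im(c_{3}) = -1/2 ∫_{-1}^{1} ψ(x) sin(3*pi*x) dx = -b_{3}/2.
Split the integral at the breakpoints.
Directly, an antiderivative of (-2) sin(3*pi*x) is 2*cos(3*pi*x)/(3*pi); evaluating from -1 to 0: ∫_{-1}^{0} (-2) sin(3*pi*x) dx = (2/(3*pi)) - (-2/(3*pi)) = 4/(3*pi).
Directly, an antiderivative of (3) sin(3*pi*x) is -cos(3*pi*x)/pi; evaluating from 0 to 1: ∫_{0}^{1} (3) sin(3*pi*x) dx = (1/pi) - (-1/pi) = 2/pi.
So ∫_{-1}^{1} ψ(x) sin(3*pi*x) dx = 10/(3*pi).
Hence Im(c_{3}) = (-1/2)·(10/(3*pi)) = -5/(3*pi).

-5/(3*pi)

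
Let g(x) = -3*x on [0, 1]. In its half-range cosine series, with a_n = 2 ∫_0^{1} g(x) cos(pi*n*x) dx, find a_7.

a_7 = 2 ∫_0^{1} (-3*x) cos(7*pi*x) dx.
Integrating by parts (boundary term plus one more integral), an antiderivative of (-3*x) cos(7*pi*x) is -3*x*sin(7*pi*x)/(7*pi) - 3*cos(7*pi*x)/(49*pi**2); evaluating from 0 to 1: ∫_{0}^{1} (-3*x) cos(7*pi*x) dx = (3/(49*pi**2)) - (-3/(49*pi**2)) = 6/(49*pi**2).
Hence a_7 = 2·(6/(49*pi**2)) = 12/(49*pi**2).

12/(49*pi**2)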